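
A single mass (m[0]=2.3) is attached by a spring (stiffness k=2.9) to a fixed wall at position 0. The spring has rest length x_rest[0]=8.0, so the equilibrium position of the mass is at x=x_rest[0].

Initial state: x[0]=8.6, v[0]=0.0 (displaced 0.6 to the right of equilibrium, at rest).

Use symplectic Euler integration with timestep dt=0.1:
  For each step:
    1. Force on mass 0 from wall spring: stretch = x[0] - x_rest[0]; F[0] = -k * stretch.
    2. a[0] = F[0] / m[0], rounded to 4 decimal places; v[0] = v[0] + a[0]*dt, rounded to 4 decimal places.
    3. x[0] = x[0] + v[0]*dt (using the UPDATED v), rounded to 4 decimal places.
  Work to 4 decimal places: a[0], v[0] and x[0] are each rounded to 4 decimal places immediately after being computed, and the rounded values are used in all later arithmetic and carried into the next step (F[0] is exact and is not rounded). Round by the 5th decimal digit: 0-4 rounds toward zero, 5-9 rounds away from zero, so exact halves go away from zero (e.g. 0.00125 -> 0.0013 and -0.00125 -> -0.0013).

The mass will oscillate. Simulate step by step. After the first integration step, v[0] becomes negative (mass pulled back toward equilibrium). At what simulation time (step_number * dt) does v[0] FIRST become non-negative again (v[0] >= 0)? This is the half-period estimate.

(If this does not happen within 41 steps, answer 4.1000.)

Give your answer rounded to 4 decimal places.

Step 0: x=[8.6000] v=[0.0000]
Step 1: x=[8.5924] v=[-0.0757]
Step 2: x=[8.5774] v=[-0.1504]
Step 3: x=[8.5551] v=[-0.2232]
Step 4: x=[8.5258] v=[-0.2932]
Step 5: x=[8.4899] v=[-0.3595]
Step 6: x=[8.4478] v=[-0.4213]
Step 7: x=[8.4000] v=[-0.4778]
Step 8: x=[8.3472] v=[-0.5282]
Step 9: x=[8.2900] v=[-0.5720]
Step 10: x=[8.2291] v=[-0.6086]
Step 11: x=[8.1654] v=[-0.6375]
Step 12: x=[8.0996] v=[-0.6584]
Step 13: x=[8.0325] v=[-0.6710]
Step 14: x=[7.9650] v=[-0.6751]
Step 15: x=[7.8979] v=[-0.6707]
Step 16: x=[7.8321] v=[-0.6578]
Step 17: x=[7.7684] v=[-0.6366]
Step 18: x=[7.7077] v=[-0.6074]
Step 19: x=[7.6507] v=[-0.5705]
Step 20: x=[7.5981] v=[-0.5265]
Step 21: x=[7.5505] v=[-0.4758]
Step 22: x=[7.5086] v=[-0.4191]
Step 23: x=[7.4729] v=[-0.3571]
Step 24: x=[7.4438] v=[-0.2906]
Step 25: x=[7.4218] v=[-0.2205]
Step 26: x=[7.4070] v=[-0.1476]
Step 27: x=[7.3997] v=[-0.0728]
Step 28: x=[7.4000] v=[0.0029]
First v>=0 after going negative at step 28, time=2.8000

Answer: 2.8000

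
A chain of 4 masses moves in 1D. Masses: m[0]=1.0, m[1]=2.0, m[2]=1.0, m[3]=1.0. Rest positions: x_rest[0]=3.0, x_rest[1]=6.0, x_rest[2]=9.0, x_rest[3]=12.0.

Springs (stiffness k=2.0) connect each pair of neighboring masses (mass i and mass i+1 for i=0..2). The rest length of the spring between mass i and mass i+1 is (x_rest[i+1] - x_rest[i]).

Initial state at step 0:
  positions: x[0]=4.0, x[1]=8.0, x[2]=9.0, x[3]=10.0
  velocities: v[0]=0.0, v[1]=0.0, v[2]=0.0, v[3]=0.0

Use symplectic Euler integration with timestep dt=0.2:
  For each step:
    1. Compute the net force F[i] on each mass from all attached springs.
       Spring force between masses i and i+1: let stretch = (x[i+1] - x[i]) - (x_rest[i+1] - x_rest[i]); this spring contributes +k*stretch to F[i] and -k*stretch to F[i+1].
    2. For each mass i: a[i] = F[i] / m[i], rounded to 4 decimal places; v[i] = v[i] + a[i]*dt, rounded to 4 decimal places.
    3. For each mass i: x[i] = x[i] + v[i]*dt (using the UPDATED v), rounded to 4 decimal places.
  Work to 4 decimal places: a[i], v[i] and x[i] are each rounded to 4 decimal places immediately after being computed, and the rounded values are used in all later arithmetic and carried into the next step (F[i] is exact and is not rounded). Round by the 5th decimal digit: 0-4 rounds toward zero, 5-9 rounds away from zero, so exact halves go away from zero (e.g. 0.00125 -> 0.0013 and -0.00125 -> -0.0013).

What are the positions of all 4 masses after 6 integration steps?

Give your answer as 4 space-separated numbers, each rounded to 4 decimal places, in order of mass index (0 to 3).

Answer: 4.7402 6.2555 9.1837 12.5653

Derivation:
Step 0: x=[4.0000 8.0000 9.0000 10.0000] v=[0.0000 0.0000 0.0000 0.0000]
Step 1: x=[4.0800 7.8800 9.0000 10.1600] v=[0.4000 -0.6000 0.0000 0.8000]
Step 2: x=[4.2240 7.6528 9.0032 10.4672] v=[0.7200 -1.1360 0.0160 1.5360]
Step 3: x=[4.4023 7.3425 9.0155 10.8973] v=[0.8915 -1.5517 0.0614 2.1504]
Step 4: x=[4.5758 6.9815 9.0445 11.4168] v=[0.8676 -1.8051 0.1449 2.5977]
Step 5: x=[4.7018 6.6068 9.0982 11.9866] v=[0.6299 -1.8736 0.2686 2.8488]
Step 6: x=[4.7402 6.2555 9.1837 12.5653] v=[0.1919 -1.7563 0.4274 2.8934]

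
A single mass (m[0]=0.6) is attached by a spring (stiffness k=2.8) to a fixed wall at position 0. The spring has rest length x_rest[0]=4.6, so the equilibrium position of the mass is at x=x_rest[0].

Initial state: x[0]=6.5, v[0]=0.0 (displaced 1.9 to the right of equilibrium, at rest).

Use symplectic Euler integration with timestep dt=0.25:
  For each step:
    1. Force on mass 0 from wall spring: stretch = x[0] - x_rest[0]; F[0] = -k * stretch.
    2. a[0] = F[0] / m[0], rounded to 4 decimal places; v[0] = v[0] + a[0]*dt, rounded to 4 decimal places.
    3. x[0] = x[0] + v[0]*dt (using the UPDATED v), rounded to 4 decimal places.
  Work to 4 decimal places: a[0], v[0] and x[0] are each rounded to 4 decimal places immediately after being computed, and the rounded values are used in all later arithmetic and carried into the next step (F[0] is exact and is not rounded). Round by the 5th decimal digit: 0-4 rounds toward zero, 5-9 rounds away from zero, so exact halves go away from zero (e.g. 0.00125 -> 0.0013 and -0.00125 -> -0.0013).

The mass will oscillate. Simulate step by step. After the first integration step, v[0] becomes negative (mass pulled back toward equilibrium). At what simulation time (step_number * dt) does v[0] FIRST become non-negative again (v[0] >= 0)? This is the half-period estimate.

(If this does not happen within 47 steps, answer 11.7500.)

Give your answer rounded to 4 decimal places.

Answer: 1.5000

Derivation:
Step 0: x=[6.5000] v=[0.0000]
Step 1: x=[5.9458] v=[-2.2167]
Step 2: x=[4.9991] v=[-3.7868]
Step 3: x=[3.9360] v=[-4.2524]
Step 4: x=[3.0666] v=[-3.4777]
Step 5: x=[2.6444] v=[-1.6887]
Step 6: x=[2.7926] v=[0.5928]
First v>=0 after going negative at step 6, time=1.5000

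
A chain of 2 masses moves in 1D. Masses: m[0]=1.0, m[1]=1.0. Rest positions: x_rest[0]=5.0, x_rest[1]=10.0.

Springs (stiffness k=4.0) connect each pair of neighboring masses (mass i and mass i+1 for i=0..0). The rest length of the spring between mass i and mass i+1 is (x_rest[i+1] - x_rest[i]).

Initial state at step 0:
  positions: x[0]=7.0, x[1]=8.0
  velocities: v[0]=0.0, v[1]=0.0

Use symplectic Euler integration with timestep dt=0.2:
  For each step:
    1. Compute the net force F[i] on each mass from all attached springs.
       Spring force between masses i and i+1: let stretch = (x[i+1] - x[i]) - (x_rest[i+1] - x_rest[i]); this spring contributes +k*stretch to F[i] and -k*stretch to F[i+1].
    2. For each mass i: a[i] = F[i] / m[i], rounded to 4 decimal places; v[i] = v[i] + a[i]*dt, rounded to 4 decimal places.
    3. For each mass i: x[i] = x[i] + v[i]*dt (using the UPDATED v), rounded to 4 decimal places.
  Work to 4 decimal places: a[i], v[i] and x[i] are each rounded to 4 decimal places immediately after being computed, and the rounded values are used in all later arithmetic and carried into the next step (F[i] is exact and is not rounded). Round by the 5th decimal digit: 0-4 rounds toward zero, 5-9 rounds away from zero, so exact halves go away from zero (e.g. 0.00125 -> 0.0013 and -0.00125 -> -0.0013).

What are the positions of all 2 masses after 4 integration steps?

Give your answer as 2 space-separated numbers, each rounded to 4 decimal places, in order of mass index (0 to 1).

Step 0: x=[7.0000 8.0000] v=[0.0000 0.0000]
Step 1: x=[6.3600 8.6400] v=[-3.2000 3.2000]
Step 2: x=[5.2848 9.7152] v=[-5.3760 5.3760]
Step 3: x=[4.1185 10.8815] v=[-5.8317 5.8317]
Step 4: x=[3.2342 11.7658] v=[-4.4213 4.4213]

Answer: 3.2342 11.7658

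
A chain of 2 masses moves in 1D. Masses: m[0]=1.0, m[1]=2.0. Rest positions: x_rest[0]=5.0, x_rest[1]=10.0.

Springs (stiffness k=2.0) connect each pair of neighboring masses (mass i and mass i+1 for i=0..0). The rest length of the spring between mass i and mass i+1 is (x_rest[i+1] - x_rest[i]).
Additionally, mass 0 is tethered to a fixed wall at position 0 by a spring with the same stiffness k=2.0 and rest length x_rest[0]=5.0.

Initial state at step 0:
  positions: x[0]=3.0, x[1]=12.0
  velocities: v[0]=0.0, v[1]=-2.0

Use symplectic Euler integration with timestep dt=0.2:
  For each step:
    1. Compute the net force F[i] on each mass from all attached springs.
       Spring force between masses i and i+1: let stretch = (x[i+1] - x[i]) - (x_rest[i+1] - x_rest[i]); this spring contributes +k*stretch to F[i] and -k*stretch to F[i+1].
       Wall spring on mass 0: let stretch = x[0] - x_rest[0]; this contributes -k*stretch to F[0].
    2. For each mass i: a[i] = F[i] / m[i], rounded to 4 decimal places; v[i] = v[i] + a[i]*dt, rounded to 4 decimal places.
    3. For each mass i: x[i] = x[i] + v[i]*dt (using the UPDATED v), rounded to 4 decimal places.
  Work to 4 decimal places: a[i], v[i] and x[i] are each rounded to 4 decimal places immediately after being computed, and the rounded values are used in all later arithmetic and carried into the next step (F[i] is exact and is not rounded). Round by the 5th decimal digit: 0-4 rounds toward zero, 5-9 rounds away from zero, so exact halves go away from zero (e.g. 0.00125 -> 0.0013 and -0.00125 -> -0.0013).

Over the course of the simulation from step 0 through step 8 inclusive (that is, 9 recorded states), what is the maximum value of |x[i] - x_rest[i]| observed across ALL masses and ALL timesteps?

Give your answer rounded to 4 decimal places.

Step 0: x=[3.0000 12.0000] v=[0.0000 -2.0000]
Step 1: x=[3.4800 11.4400] v=[2.4000 -2.8000]
Step 2: x=[4.3184 10.7616] v=[4.1920 -3.3920]
Step 3: x=[5.3268 10.0255] v=[5.0419 -3.6806]
Step 4: x=[6.2849 9.3014] v=[4.7907 -3.6203]
Step 5: x=[6.9816 8.6567] v=[3.4833 -3.2236]
Step 6: x=[7.2537 8.1450] v=[1.3607 -2.5586]
Step 7: x=[7.0168 7.7976] v=[-1.1843 -1.7369]
Step 8: x=[6.2811 7.6190] v=[-3.6787 -0.8931]
Max displacement = 2.3810

Answer: 2.3810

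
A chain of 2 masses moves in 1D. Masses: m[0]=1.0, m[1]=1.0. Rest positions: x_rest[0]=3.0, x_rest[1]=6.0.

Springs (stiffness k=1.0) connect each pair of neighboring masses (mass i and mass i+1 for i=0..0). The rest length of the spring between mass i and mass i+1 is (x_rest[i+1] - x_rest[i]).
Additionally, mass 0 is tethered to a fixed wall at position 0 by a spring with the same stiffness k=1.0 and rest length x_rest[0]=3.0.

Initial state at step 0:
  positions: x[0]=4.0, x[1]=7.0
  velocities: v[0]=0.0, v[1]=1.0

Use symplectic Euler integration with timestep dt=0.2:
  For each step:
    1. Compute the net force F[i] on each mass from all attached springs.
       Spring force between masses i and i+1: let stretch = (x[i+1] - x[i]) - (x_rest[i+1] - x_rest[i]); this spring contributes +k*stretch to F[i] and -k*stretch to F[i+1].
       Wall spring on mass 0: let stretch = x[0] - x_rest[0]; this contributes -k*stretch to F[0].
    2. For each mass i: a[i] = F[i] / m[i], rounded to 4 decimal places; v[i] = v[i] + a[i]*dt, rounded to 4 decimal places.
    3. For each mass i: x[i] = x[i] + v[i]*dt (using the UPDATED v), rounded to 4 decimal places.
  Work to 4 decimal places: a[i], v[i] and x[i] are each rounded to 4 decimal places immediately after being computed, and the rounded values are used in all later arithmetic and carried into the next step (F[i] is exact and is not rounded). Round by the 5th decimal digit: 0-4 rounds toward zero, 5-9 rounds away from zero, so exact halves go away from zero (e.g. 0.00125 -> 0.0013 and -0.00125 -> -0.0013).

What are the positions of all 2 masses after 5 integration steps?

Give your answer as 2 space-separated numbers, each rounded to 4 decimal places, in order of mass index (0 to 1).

Answer: 3.6440 7.8021

Derivation:
Step 0: x=[4.0000 7.0000] v=[0.0000 1.0000]
Step 1: x=[3.9600 7.2000] v=[-0.2000 1.0000]
Step 2: x=[3.8912 7.3904] v=[-0.3440 0.9520]
Step 3: x=[3.8067 7.5608] v=[-0.4224 0.8522]
Step 4: x=[3.7201 7.7011] v=[-0.4329 0.7014]
Step 5: x=[3.6440 7.8021] v=[-0.3807 0.5052]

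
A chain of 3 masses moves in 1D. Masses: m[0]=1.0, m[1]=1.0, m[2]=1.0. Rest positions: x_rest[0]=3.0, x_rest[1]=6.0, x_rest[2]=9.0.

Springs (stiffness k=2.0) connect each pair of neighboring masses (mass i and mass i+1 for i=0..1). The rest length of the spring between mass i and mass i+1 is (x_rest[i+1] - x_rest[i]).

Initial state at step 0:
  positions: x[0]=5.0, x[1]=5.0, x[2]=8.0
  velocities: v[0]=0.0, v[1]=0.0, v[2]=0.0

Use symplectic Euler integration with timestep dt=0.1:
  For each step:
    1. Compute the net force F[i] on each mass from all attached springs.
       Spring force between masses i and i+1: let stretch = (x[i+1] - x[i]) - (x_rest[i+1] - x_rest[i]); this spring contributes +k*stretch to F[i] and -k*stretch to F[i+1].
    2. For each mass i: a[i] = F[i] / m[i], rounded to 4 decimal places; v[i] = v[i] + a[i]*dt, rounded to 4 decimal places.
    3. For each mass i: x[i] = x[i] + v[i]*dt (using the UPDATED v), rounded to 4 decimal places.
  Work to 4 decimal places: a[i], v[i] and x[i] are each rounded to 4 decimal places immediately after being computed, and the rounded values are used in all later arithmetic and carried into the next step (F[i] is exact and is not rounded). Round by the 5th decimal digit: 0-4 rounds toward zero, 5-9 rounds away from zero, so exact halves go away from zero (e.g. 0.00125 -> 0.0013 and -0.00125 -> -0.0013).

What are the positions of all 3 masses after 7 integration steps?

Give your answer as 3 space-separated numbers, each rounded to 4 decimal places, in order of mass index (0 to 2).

Step 0: x=[5.0000 5.0000 8.0000] v=[0.0000 0.0000 0.0000]
Step 1: x=[4.9400 5.0600 8.0000] v=[-0.6000 0.6000 0.0000]
Step 2: x=[4.8224 5.1764 8.0012] v=[-1.1760 1.1640 0.0120]
Step 3: x=[4.6519 5.3422 8.0059] v=[-1.7052 1.6582 0.0470]
Step 4: x=[4.4352 5.5475 8.0173] v=[-2.1671 2.0529 0.1143]
Step 5: x=[4.1807 5.7799 8.0393] v=[-2.5446 2.3244 0.2203]
Step 6: x=[3.8982 6.0255 8.0761] v=[-2.8248 2.4564 0.3684]
Step 7: x=[3.5983 6.2696 8.1319] v=[-2.9993 2.4411 0.5583]

Answer: 3.5983 6.2696 8.1319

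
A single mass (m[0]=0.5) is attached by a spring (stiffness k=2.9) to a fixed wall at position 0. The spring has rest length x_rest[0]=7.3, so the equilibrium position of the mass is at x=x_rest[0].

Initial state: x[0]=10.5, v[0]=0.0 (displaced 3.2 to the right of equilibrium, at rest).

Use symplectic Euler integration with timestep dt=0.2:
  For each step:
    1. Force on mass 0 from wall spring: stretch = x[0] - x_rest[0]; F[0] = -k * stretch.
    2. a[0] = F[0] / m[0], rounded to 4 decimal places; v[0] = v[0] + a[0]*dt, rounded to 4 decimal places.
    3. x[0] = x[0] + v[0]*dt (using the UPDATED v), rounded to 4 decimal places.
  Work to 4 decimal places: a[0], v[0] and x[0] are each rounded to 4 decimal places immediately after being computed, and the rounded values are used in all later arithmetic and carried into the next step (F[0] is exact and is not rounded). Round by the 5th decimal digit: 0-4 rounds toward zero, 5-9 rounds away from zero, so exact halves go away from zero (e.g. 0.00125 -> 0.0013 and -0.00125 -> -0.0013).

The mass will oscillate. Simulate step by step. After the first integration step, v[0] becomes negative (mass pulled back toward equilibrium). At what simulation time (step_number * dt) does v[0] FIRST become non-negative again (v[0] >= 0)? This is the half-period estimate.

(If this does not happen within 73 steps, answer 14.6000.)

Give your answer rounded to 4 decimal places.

Answer: 1.4000

Derivation:
Step 0: x=[10.5000] v=[0.0000]
Step 1: x=[9.7576] v=[-3.7120]
Step 2: x=[8.4450] v=[-6.5628]
Step 3: x=[6.8668] v=[-7.8910]
Step 4: x=[5.3891] v=[-7.3885]
Step 5: x=[4.3547] v=[-5.1719]
Step 6: x=[4.0036] v=[-1.7554]
Step 7: x=[4.4173] v=[2.0684]
First v>=0 after going negative at step 7, time=1.4000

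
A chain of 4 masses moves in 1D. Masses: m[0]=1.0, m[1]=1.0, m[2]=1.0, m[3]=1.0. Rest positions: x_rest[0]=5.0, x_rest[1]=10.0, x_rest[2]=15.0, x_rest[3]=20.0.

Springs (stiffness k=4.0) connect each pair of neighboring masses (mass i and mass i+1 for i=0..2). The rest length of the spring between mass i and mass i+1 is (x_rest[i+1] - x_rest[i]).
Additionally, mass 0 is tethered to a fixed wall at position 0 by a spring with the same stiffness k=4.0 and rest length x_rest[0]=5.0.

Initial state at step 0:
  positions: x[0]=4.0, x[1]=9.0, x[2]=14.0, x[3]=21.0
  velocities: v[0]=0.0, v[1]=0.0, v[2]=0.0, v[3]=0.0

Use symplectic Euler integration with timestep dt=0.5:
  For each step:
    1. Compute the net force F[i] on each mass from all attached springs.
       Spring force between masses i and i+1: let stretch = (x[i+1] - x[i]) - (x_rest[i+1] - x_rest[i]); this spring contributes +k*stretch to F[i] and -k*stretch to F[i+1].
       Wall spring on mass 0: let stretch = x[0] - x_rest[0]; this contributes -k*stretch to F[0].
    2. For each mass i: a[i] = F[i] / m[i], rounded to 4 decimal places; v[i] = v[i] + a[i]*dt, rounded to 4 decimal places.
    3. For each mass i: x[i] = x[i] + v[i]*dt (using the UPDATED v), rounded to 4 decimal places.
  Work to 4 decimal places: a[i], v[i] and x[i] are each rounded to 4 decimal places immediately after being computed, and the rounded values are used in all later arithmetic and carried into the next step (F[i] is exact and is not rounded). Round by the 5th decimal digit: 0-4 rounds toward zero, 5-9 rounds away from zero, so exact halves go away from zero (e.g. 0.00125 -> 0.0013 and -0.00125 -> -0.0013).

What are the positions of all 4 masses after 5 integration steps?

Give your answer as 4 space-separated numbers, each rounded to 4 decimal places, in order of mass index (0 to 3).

Answer: 3.0000 10.0000 15.0000 21.0000

Derivation:
Step 0: x=[4.0000 9.0000 14.0000 21.0000] v=[0.0000 0.0000 0.0000 0.0000]
Step 1: x=[5.0000 9.0000 16.0000 19.0000] v=[2.0000 0.0000 4.0000 -4.0000]
Step 2: x=[5.0000 12.0000 14.0000 19.0000] v=[0.0000 6.0000 -4.0000 0.0000]
Step 3: x=[7.0000 10.0000 15.0000 19.0000] v=[4.0000 -4.0000 2.0000 0.0000]
Step 4: x=[5.0000 10.0000 15.0000 20.0000] v=[-4.0000 0.0000 0.0000 2.0000]
Step 5: x=[3.0000 10.0000 15.0000 21.0000] v=[-4.0000 0.0000 0.0000 2.0000]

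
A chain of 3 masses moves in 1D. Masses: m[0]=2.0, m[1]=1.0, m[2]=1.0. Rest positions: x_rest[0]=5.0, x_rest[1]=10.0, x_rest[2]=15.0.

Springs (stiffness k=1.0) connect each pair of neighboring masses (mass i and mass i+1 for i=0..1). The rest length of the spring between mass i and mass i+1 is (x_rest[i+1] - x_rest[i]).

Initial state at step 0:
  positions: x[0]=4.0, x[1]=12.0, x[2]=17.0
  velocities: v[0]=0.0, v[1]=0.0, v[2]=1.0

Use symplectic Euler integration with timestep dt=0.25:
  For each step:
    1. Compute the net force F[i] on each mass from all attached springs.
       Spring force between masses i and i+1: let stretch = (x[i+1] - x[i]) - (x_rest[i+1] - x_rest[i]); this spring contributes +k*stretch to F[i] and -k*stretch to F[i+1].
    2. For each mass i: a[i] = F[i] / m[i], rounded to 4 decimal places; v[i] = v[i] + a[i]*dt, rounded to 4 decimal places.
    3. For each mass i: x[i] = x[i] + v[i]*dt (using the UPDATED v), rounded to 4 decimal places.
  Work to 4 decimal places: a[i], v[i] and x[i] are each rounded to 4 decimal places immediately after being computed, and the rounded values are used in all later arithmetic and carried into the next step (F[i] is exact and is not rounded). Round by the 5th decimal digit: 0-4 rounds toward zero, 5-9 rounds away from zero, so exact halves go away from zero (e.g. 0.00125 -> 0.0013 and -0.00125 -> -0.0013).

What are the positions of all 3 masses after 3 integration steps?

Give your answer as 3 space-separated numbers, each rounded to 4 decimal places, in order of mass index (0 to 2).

Step 0: x=[4.0000 12.0000 17.0000] v=[0.0000 0.0000 1.0000]
Step 1: x=[4.0938 11.8125 17.2500] v=[0.3750 -0.7500 1.0000]
Step 2: x=[4.2725 11.4824 17.4727] v=[0.7149 -1.3203 0.8906]
Step 3: x=[4.5203 11.0761 17.6335] v=[0.9912 -1.6252 0.6430]

Answer: 4.5203 11.0761 17.6335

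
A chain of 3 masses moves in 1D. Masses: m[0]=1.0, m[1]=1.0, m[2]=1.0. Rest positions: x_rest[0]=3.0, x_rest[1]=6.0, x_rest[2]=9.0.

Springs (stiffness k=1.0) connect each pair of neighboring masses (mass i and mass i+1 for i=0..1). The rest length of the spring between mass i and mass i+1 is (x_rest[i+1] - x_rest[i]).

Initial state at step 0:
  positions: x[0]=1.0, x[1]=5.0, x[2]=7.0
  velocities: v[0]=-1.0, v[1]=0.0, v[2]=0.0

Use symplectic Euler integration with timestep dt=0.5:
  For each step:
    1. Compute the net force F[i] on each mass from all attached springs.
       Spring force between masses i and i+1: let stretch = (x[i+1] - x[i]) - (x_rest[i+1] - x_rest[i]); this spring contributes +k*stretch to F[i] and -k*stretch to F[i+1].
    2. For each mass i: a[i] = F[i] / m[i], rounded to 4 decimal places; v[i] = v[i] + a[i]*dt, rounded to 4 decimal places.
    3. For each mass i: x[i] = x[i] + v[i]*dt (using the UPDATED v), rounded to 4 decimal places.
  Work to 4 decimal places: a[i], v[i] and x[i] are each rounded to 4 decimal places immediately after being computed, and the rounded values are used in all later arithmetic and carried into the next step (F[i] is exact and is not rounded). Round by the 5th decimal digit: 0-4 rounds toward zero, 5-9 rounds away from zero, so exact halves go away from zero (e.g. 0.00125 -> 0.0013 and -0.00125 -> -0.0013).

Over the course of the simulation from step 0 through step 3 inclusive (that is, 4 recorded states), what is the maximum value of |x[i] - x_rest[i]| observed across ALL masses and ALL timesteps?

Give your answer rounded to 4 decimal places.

Step 0: x=[1.0000 5.0000 7.0000] v=[-1.0000 0.0000 0.0000]
Step 1: x=[0.7500 4.5000 7.2500] v=[-0.5000 -1.0000 0.5000]
Step 2: x=[0.6875 3.7500 7.5625] v=[-0.1250 -1.5000 0.6250]
Step 3: x=[0.6406 3.1875 7.6719] v=[-0.0938 -1.1250 0.2188]
Max displacement = 2.8125

Answer: 2.8125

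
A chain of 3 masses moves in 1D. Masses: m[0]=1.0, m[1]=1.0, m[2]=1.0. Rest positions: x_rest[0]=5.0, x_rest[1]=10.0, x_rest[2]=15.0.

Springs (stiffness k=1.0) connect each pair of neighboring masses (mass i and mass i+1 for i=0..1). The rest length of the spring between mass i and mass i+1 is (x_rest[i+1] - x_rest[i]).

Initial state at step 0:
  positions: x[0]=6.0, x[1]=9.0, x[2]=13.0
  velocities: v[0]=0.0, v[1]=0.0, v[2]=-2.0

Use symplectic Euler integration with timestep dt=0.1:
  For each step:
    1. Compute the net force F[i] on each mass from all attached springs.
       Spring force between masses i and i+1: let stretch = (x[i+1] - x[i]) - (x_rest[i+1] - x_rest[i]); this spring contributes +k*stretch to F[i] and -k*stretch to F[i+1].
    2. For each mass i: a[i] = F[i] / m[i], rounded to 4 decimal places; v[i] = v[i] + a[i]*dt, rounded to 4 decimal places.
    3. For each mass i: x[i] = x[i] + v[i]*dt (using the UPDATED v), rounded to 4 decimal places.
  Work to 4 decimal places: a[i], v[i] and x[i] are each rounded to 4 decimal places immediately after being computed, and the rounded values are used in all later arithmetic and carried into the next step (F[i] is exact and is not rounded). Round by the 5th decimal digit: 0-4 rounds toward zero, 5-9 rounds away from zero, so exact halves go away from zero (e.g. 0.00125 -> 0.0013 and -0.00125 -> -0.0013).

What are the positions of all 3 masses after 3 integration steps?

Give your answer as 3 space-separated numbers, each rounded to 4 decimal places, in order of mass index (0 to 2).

Step 0: x=[6.0000 9.0000 13.0000] v=[0.0000 0.0000 -2.0000]
Step 1: x=[5.9800 9.0100 12.8100] v=[-0.2000 0.1000 -1.9000]
Step 2: x=[5.9403 9.0277 12.6320] v=[-0.3970 0.1770 -1.7800]
Step 3: x=[5.8815 9.0506 12.4680] v=[-0.5883 0.2287 -1.6404]

Answer: 5.8815 9.0506 12.4680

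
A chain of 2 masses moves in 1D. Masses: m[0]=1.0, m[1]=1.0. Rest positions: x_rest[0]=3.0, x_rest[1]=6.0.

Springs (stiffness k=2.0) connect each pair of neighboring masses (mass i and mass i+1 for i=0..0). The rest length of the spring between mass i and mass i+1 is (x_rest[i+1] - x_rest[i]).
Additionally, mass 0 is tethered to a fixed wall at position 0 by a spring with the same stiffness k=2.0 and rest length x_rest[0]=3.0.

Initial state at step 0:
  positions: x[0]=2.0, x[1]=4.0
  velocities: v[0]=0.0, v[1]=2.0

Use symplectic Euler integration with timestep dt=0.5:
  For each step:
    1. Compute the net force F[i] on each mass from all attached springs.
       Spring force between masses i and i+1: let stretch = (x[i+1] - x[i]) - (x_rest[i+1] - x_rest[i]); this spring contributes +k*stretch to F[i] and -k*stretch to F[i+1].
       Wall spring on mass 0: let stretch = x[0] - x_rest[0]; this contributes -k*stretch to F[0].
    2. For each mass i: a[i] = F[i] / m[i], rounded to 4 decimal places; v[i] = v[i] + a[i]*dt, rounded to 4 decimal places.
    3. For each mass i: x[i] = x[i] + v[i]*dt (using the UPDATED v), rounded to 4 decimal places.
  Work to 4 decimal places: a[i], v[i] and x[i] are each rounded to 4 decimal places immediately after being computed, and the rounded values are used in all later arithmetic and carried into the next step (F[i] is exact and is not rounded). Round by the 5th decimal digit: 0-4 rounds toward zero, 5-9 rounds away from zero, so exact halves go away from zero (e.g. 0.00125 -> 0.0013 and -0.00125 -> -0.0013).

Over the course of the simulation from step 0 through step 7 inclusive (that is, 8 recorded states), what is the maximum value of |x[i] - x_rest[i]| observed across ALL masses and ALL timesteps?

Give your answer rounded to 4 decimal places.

Answer: 2.9376

Derivation:
Step 0: x=[2.0000 4.0000] v=[0.0000 2.0000]
Step 1: x=[2.0000 5.5000] v=[0.0000 3.0000]
Step 2: x=[2.7500 6.7500] v=[1.5000 2.5000]
Step 3: x=[4.1250 7.5000] v=[2.7500 1.5000]
Step 4: x=[5.1250 8.0625] v=[2.0000 1.1250]
Step 5: x=[5.0313 8.6563] v=[-0.1875 1.1875]
Step 6: x=[4.2344 8.9376] v=[-1.5938 0.5625]
Step 7: x=[3.6719 8.3673] v=[-1.1250 -1.1407]
Max displacement = 2.9376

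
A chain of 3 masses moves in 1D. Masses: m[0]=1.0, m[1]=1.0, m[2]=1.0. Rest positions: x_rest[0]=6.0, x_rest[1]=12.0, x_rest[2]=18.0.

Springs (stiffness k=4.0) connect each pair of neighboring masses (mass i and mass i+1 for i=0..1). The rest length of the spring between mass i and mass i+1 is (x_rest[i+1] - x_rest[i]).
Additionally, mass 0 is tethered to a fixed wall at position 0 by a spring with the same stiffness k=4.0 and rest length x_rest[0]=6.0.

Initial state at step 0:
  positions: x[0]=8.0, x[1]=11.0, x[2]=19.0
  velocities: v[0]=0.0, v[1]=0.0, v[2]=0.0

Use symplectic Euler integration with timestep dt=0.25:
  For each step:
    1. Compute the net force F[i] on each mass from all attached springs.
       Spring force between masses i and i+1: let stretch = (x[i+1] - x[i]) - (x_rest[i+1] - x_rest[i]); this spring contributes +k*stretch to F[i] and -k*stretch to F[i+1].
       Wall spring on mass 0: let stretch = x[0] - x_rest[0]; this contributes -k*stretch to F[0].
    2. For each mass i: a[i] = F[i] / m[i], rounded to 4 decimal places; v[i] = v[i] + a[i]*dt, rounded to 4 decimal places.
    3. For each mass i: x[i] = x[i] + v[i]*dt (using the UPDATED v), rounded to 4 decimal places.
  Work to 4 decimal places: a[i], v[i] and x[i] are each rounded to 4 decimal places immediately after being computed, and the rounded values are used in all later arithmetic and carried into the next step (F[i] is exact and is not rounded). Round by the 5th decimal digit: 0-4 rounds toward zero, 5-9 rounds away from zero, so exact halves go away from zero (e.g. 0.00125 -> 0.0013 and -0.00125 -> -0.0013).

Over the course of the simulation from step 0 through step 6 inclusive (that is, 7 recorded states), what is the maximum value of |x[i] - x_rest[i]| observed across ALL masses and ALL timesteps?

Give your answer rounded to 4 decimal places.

Step 0: x=[8.0000 11.0000 19.0000] v=[0.0000 0.0000 0.0000]
Step 1: x=[6.7500 12.2500 18.5000] v=[-5.0000 5.0000 -2.0000]
Step 2: x=[5.1875 13.6875 17.9375] v=[-6.2500 5.7500 -2.2500]
Step 3: x=[4.4531 14.0625 17.8125] v=[-2.9375 1.5000 -0.5000]
Step 4: x=[5.0078 12.9727 18.2500] v=[2.2188 -4.3594 1.7500]
Step 5: x=[6.3018 11.2110 18.8682] v=[5.1759 -7.0470 2.4727]
Step 6: x=[7.2476 10.1363 19.0721] v=[3.7833 -4.2990 0.8155]
Max displacement = 2.0625

Answer: 2.0625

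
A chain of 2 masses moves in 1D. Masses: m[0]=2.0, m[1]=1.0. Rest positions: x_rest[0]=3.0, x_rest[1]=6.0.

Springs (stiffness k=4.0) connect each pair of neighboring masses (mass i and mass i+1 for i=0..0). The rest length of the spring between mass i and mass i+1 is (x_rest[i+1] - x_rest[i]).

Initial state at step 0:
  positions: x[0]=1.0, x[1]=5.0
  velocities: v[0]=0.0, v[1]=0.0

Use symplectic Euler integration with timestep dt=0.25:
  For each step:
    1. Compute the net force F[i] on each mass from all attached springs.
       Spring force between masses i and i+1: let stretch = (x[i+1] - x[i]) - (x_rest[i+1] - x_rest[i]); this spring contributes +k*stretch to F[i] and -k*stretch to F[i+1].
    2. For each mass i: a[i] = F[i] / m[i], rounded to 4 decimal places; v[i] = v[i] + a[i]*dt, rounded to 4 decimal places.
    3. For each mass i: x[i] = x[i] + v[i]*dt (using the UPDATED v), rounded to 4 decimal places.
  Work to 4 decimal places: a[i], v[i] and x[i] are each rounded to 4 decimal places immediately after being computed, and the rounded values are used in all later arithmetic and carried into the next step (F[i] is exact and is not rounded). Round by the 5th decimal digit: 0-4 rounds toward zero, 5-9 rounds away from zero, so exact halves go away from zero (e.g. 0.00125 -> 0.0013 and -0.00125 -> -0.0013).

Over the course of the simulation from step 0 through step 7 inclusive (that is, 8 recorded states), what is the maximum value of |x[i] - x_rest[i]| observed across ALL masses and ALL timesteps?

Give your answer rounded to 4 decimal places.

Answer: 2.3394

Derivation:
Step 0: x=[1.0000 5.0000] v=[0.0000 0.0000]
Step 1: x=[1.1250 4.7500] v=[0.5000 -1.0000]
Step 2: x=[1.3281 4.3438] v=[0.8125 -1.6250]
Step 3: x=[1.5332 3.9336] v=[0.8204 -1.6407]
Step 4: x=[1.6634 3.6733] v=[0.5206 -1.0411]
Step 5: x=[1.6698 3.6606] v=[0.0256 -0.0510]
Step 6: x=[1.5501 3.9002] v=[-0.4790 0.9582]
Step 7: x=[1.3491 4.3022] v=[-0.8040 1.6081]
Max displacement = 2.3394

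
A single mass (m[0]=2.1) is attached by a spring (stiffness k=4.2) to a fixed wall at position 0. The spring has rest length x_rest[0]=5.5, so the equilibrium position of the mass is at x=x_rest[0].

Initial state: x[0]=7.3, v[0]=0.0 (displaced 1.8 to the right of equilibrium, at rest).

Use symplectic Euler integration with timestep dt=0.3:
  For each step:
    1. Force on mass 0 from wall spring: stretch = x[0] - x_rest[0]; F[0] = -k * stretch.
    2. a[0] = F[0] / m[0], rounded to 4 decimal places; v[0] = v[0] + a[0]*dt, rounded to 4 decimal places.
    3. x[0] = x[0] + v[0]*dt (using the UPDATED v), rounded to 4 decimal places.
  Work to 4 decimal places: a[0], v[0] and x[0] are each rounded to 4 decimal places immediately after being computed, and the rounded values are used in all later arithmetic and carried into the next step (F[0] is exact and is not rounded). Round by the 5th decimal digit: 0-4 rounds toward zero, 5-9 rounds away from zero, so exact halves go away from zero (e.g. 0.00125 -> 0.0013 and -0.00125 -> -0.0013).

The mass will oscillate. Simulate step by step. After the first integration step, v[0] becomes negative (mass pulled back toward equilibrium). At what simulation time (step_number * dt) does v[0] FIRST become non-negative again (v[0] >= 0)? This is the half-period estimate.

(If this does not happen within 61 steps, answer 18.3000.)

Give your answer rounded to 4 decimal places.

Answer: 2.4000

Derivation:
Step 0: x=[7.3000] v=[0.0000]
Step 1: x=[6.9760] v=[-1.0800]
Step 2: x=[6.3863] v=[-1.9656]
Step 3: x=[5.6371] v=[-2.4974]
Step 4: x=[4.8632] v=[-2.5797]
Step 5: x=[4.2039] v=[-2.1976]
Step 6: x=[3.7779] v=[-1.4199]
Step 7: x=[3.6619] v=[-0.3866]
Step 8: x=[3.8768] v=[0.7163]
First v>=0 after going negative at step 8, time=2.4000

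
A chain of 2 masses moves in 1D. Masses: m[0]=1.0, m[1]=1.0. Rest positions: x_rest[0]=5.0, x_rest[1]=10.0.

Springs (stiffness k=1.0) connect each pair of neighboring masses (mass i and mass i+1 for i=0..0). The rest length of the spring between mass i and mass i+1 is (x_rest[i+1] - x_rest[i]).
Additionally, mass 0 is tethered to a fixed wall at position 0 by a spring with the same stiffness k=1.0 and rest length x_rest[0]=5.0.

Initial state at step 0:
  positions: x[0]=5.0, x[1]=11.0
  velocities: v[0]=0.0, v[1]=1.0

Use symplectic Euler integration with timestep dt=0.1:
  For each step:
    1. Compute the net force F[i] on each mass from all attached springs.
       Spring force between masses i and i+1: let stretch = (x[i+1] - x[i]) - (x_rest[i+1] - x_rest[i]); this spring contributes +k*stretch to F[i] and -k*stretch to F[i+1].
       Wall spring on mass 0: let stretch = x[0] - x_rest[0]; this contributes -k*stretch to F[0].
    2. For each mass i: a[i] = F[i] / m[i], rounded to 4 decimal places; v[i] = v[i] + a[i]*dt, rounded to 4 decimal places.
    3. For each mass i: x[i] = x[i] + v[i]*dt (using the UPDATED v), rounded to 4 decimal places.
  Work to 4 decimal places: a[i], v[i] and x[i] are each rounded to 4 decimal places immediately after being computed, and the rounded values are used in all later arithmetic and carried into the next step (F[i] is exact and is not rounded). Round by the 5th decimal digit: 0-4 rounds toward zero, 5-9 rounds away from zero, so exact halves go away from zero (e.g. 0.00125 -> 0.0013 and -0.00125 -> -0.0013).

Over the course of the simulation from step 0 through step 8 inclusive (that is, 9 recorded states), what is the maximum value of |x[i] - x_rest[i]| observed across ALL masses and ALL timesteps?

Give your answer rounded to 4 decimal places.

Answer: 1.4007

Derivation:
Step 0: x=[5.0000 11.0000] v=[0.0000 1.0000]
Step 1: x=[5.0100 11.0900] v=[0.1000 0.9000]
Step 2: x=[5.0307 11.1692] v=[0.2070 0.7920]
Step 3: x=[5.0625 11.2370] v=[0.3178 0.6782]
Step 4: x=[5.1054 11.2931] v=[0.4290 0.5608]
Step 5: x=[5.1591 11.3373] v=[0.5372 0.4420]
Step 6: x=[5.2230 11.3697] v=[0.6391 0.3242]
Step 7: x=[5.2962 11.3907] v=[0.7315 0.2095]
Step 8: x=[5.3773 11.4007] v=[0.8113 0.1001]
Max displacement = 1.4007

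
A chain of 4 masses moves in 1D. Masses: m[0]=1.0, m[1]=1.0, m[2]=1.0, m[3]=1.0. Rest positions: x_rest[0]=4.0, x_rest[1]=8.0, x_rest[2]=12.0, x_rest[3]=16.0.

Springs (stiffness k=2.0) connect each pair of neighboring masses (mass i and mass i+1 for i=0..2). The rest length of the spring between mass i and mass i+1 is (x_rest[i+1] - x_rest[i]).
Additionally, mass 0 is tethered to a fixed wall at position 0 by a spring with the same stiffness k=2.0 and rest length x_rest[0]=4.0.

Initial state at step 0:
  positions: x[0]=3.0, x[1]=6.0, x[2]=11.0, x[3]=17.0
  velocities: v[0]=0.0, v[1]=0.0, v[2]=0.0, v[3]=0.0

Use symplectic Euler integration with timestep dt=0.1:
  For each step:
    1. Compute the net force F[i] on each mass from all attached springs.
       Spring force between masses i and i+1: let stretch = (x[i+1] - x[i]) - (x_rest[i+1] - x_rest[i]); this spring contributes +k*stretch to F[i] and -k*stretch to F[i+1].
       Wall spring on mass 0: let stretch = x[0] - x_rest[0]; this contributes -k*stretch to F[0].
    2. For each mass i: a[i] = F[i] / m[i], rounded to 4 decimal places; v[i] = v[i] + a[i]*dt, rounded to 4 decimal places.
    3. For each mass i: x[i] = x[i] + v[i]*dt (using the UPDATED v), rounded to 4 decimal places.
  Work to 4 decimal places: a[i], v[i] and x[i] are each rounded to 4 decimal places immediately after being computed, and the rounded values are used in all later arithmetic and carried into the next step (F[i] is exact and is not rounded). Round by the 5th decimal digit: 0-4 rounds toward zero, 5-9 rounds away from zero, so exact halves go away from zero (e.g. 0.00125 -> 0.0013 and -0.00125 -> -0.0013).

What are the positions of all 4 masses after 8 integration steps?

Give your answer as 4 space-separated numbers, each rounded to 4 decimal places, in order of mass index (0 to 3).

Answer: 3.1437 7.2091 11.5663 15.7943

Derivation:
Step 0: x=[3.0000 6.0000 11.0000 17.0000] v=[0.0000 0.0000 0.0000 0.0000]
Step 1: x=[3.0000 6.0400 11.0200 16.9600] v=[0.0000 0.4000 0.2000 -0.4000]
Step 2: x=[3.0008 6.1188 11.0592 16.8812] v=[0.0080 0.7880 0.3920 -0.7880]
Step 3: x=[3.0039 6.2341 11.1160 16.7660] v=[0.0314 1.1525 0.5683 -1.1524]
Step 4: x=[3.0116 6.3824 11.1882 16.6178] v=[0.0767 1.4828 0.7219 -1.4824]
Step 5: x=[3.0265 6.5594 11.2729 16.4410] v=[0.1485 1.7698 0.8467 -1.7683]
Step 6: x=[3.0515 6.7600 11.3667 16.2408] v=[0.2498 2.0059 0.9376 -2.0019]
Step 7: x=[3.0896 6.9786 11.4658 16.0231] v=[0.3812 2.1855 0.9911 -2.1767]
Step 8: x=[3.1437 7.2091 11.5663 15.7943] v=[0.5411 2.3051 1.0051 -2.2882]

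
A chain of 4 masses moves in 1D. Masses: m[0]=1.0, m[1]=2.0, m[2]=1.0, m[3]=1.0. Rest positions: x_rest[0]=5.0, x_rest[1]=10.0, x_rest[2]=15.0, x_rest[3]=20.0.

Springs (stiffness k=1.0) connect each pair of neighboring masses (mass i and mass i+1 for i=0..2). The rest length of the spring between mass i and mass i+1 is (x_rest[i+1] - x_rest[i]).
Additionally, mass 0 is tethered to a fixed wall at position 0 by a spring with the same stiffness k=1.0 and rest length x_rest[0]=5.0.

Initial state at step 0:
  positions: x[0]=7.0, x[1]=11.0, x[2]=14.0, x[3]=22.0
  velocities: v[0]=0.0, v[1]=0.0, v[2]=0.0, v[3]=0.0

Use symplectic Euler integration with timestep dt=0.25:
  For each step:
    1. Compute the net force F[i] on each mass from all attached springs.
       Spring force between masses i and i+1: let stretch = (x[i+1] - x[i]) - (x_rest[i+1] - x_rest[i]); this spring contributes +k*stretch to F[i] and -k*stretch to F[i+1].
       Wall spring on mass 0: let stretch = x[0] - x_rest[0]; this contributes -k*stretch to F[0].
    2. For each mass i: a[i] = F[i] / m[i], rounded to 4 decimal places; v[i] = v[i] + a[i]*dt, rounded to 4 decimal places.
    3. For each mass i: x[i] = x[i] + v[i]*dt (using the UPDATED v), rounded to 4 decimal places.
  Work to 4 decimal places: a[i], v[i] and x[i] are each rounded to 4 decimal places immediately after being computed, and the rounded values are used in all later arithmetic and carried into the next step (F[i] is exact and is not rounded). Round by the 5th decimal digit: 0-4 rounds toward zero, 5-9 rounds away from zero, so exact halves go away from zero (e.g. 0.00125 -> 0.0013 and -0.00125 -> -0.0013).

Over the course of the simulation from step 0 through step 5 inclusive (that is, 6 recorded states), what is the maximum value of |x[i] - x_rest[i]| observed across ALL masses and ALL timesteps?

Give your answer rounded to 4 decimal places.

Step 0: x=[7.0000 11.0000 14.0000 22.0000] v=[0.0000 0.0000 0.0000 0.0000]
Step 1: x=[6.8125 10.9688 14.3125 21.8125] v=[-0.7500 -0.1250 1.2500 -0.7500]
Step 2: x=[6.4590 10.9122 14.8848 21.4688] v=[-1.4141 -0.2266 2.2891 -1.3750]
Step 3: x=[5.9801 10.8405 15.6203 21.0261] v=[-1.9156 -0.2867 2.9420 -1.7710]
Step 4: x=[5.4312 10.7663 16.3949 20.5580] v=[-2.1955 -0.2968 3.0985 -1.8725]
Step 5: x=[4.8763 10.7013 17.0779 20.1422] v=[-2.2195 -0.2601 2.7321 -1.6633]
Max displacement = 2.0779

Answer: 2.0779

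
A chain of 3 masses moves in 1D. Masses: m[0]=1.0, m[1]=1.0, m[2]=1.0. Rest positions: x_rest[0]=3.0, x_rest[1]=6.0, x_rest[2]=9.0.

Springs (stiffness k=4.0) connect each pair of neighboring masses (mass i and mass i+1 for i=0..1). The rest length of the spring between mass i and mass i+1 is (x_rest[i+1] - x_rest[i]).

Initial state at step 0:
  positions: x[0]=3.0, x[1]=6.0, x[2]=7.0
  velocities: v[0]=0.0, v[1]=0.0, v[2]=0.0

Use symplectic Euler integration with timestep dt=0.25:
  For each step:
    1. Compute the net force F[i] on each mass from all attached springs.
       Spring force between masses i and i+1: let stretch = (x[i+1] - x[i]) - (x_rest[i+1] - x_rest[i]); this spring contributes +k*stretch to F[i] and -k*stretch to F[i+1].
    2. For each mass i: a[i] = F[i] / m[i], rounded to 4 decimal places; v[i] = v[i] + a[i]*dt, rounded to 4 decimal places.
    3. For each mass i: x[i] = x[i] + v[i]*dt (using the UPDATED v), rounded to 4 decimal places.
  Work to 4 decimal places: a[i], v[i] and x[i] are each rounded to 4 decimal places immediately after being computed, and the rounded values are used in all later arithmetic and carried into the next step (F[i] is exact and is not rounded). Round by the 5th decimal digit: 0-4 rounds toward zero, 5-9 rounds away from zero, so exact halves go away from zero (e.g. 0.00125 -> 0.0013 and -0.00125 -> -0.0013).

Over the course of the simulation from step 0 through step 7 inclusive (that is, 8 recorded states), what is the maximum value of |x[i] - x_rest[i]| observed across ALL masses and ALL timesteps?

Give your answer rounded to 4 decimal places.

Answer: 2.0200

Derivation:
Step 0: x=[3.0000 6.0000 7.0000] v=[0.0000 0.0000 0.0000]
Step 1: x=[3.0000 5.5000 7.5000] v=[0.0000 -2.0000 2.0000]
Step 2: x=[2.8750 4.8750 8.2500] v=[-0.5000 -2.5000 3.0000]
Step 3: x=[2.5000 4.5938 8.9063] v=[-1.5000 -1.1250 2.6250]
Step 4: x=[1.8985 4.8672 9.2344] v=[-2.4062 1.0937 1.3125]
Step 5: x=[1.2891 5.4903 9.2207] v=[-2.4375 2.4922 -0.0547]
Step 6: x=[0.9800 5.9957 9.0244] v=[-1.2363 2.0214 -0.7851]
Step 7: x=[1.1749 6.0043 8.8210] v=[0.7794 0.0344 -0.8138]
Max displacement = 2.0200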